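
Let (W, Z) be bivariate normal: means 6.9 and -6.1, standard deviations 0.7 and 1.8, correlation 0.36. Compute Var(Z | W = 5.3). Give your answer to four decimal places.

2.8201

For a bivariate normal, Var(Z | W=x) = σ_Z²(1 − ρ²).
Var(Z | W=5.3) = (1.8)²·(1 − (0.36)²) = 3.24·0.8704 = 2.8201.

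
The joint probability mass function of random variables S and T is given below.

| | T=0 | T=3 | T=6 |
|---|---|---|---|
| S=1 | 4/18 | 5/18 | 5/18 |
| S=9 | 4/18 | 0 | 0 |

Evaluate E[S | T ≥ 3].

P(T ≥ 3) = 5/9.
Σ S·P over the event = 1·(5/18) + 1·(5/18) = 5/9.
E[S | T ≥ 3] = (5/9) / (5/9) = 1.

1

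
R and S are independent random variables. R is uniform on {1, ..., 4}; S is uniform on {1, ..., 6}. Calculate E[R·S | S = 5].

Outcomes with S = 5: (1,5), (2,5), (3,5), (4,5), each with probability 1/24.
E[R·S | S = 5] = (5 + 10 + 15 + 20) / 4 = 25/2.

25/2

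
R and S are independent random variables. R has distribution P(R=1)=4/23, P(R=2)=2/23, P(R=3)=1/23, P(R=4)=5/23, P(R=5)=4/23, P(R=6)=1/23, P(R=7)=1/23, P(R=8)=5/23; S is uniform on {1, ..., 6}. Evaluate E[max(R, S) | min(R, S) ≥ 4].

P(min(R, S) ≥ 4) = 8/23.
Summing max(R,S)·P(x,y) over outcomes with min(R, S) ≥ 4 gives 149/69.
E[max(R, S) | min(R, S) ≥ 4] = (149/69) / (8/23) = 149/24.

149/24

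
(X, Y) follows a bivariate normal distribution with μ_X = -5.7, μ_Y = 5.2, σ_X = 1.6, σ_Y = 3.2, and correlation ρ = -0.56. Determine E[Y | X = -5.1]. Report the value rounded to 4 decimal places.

4.5280

E[Y | X=x] = μ_Y + ρ(σ_Y/σ_X)(x − μ_X) for jointly normal variables.
E[Y | X=-5.1] = 5.2 + (-0.56)·(3.2/1.6)·(-5.1 − (-5.7)) = 5.2 + (-1.12)·(0.6) = 4.5280.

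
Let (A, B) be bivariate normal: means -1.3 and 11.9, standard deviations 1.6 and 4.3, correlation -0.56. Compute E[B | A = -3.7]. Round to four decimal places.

The regression of B on A has slope ρ·σ_B/σ_A and passes through (μ_A, μ_B).
E[B | A=-3.7] = 11.9 + (-0.56)·(4.3/1.6)·(-3.7 − (-1.3)) = 11.9 + (-1.505)·(-2.4) = 15.5120.

15.5120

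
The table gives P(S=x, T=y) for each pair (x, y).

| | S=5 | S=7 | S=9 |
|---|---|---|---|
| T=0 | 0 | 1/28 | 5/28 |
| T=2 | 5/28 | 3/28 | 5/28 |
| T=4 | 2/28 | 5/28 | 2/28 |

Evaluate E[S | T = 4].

P(T = 4) = 9/28.
Σ S·P over the event = 5·(2/28) + 7·(5/28) + 9·(2/28) = 9/4.
E[S | T = 4] = (9/4) / (9/28) = 7.

7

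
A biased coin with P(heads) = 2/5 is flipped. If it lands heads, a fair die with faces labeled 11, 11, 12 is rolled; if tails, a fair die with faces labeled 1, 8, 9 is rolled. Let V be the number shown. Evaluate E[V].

E[V | heads] = (11+11+12)/3 = 34/3.
E[V | tails] = (1+8+9)/3 = 6.
By the law of total expectation,
E[V] = (2/5)·(34/3) + (3/5)·(6) = 122/15.

122/15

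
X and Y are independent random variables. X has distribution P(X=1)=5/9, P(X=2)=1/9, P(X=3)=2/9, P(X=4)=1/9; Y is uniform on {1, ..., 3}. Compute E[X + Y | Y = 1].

26/9

P(Y = 1) = 1/3.
Summing (X+Y)·P(x,y) over outcomes with Y = 1 gives 26/27.
E[X + Y | Y = 1] = (26/27) / (1/3) = 26/9.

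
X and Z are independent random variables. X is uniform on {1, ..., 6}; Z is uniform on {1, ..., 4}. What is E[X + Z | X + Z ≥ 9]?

28/3

Outcomes with X + Z ≥ 9: (5,4), (6,3), (6,4), each with probability 1/24.
E[X + Z | X + Z ≥ 9] = (9 + 9 + 10) / 3 = 28/3.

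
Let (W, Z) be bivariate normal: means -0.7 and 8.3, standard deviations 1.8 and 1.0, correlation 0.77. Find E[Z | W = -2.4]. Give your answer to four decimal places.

7.5728

The regression of Z on W has slope ρ·σ_Z/σ_W and passes through (μ_W, μ_Z).
E[Z | W=-2.4] = 8.3 + (0.77)·(1.0/1.8)·(-2.4 − (-0.7)) = 8.3 + (0.42778)·(-1.7) = 7.5728.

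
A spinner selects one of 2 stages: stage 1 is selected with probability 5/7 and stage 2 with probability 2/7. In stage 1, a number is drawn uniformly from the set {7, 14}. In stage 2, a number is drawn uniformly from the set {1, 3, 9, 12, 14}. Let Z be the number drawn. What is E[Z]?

681/70

E[Z | stage 1] = (7+14)/2 = 21/2.
E[Z | stage 2] = (1+3+9+12+14)/5 = 39/5.
By the law of total expectation,
E[Z] = (5/7)·(21/2) + (2/7)·(39/5) = 681/70.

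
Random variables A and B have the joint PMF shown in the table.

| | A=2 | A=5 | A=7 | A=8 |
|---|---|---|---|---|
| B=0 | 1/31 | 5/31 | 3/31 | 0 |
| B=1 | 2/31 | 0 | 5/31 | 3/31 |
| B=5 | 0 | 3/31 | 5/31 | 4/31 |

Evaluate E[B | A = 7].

30/13

P(A = 7) = 13/31.
Σ B·P over the event = 0·(3/31) + 1·(5/31) + 5·(5/31) = 30/31.
E[B | A = 7] = (30/31) / (13/31) = 30/13.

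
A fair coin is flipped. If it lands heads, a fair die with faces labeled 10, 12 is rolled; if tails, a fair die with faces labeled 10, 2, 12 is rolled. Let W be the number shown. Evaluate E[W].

19/2

E[W | heads] = (10+12)/2 = 11.
E[W | tails] = (10+2+12)/3 = 8.
By the law of total expectation,
E[W] = (1/2)·(11) + (1/2)·(8) = 19/2.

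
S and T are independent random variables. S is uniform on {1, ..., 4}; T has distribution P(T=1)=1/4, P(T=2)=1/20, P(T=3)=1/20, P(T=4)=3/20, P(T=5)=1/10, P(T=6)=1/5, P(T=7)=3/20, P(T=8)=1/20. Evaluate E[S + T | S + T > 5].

217/26

P(S + T > 5) = 13/20.
Summing (S+T)·P(x,y) over outcomes with S + T > 5 gives 217/40.
E[S + T | S + T > 5] = (217/40) / (13/20) = 217/26.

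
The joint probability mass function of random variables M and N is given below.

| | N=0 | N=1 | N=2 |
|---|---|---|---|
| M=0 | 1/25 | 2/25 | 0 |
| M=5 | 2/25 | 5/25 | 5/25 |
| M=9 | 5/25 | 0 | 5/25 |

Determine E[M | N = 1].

P(N = 1) = 7/25.
Σ M·P over the event = 0·(2/25) + 5·(5/25) = 1.
E[M | N = 1] = (1) / (7/25) = 25/7.

25/7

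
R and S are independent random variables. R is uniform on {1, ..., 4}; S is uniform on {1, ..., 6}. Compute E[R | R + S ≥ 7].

3

Outcomes with R + S ≥ 7: (1,6), (2,5), (2,6), (3,4), (3,5), (3,6), (4,3), (4,4), (4,5), (4,6), each with probability 1/24.
E[R | R + S ≥ 7] = (1 + 2 + 2 + 3 + 3 + 3 + 4 + 4 + 4 + 4) / 10 = 3.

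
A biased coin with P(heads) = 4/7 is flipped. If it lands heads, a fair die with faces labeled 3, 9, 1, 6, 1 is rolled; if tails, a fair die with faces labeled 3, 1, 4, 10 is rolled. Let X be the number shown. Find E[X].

E[X | heads] = (3+9+1+6+1)/5 = 4.
E[X | tails] = (3+1+4+10)/4 = 9/2.
By the law of total expectation,
E[X] = (4/7)·(4) + (3/7)·(9/2) = 59/14.

59/14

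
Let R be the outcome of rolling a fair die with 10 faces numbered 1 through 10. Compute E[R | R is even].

Given R is even, R is equally likely to be any of {2, 4, 6, 8, 10}.
E[R | R is even] = (2 + 4 + 6 + 8 + 10) / 5 = 6.

6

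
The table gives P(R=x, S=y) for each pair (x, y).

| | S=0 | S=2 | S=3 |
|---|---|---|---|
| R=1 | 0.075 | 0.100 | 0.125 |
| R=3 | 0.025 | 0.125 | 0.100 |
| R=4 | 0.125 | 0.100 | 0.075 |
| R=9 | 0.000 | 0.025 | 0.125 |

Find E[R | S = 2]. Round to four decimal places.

3.1429

P(S = 2) = 0.350.
Summing R·P(R=x,S=y) over the conditioning event gives 1.100.
E[R | S = 2] = (1.100) / (0.350) = 3.1429.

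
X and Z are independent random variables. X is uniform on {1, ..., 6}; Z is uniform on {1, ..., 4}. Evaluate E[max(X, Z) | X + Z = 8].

5

Outcomes with X + Z = 8: (4,4), (5,3), (6,2), each with probability 1/24.
E[max(X, Z) | X + Z = 8] = (4 + 5 + 6) / 3 = 5.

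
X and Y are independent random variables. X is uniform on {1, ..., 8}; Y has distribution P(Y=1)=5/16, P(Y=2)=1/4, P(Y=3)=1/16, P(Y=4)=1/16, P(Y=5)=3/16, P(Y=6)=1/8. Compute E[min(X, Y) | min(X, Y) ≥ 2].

P(min(X, Y) ≥ 2) = 77/128.
Summing min(X,Y)·P(x,y) over outcomes with min(X, Y) ≥ 2 gives 63/32.
E[min(X, Y) | min(X, Y) ≥ 2] = (63/32) / (77/128) = 36/11.

36/11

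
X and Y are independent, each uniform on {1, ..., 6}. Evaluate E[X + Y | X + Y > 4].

116/15

P(X + Y > 4) = 5/6.
Summing (X+Y)·P(x,y) over outcomes with X + Y > 4 gives 58/9.
E[X + Y | X + Y > 4] = (58/9) / (5/6) = 116/15.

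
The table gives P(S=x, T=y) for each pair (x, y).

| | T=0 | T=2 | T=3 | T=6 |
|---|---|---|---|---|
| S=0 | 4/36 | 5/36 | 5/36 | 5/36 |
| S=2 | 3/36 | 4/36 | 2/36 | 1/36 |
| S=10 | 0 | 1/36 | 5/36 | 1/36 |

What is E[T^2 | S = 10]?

85/7

P(S = 10) = 7/36.
Σ T^2·P over the event = 4·(1/36) + 9·(5/36) + 36·(1/36) = 85/36.
E[T^2 | S = 10] = (85/36) / (7/36) = 85/7.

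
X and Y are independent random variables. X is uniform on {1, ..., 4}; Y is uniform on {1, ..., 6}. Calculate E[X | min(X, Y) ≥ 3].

7/2

Outcomes with min(X, Y) ≥ 3: (3,3), (3,4), (3,5), (3,6), (4,3), (4,4), (4,5), (4,6), each with probability 1/24.
E[X | min(X, Y) ≥ 3] = (3 + 3 + 3 + 3 + 4 + 4 + 4 + 4) / 8 = 7/2.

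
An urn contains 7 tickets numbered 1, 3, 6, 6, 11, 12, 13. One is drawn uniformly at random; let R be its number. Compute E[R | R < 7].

4

P(R < 7) = 4/7.
Σ over the event: 1·1/7 + 3·1/7 + 6·2/7 = 16/7.
E[R | R < 7] = (16/7) / (4/7) = 4.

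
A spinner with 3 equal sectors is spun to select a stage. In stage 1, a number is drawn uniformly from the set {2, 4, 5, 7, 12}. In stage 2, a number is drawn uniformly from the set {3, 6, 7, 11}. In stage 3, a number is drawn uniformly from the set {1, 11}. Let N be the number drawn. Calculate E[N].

25/4

E[N | stage 1] = (2+4+5+7+12)/5 = 6.
E[N | stage 2] = (3+6+7+11)/4 = 27/4.
E[N | stage 3] = (1+11)/2 = 6.
By the law of total expectation,
E[N] = (1/3)·(6) + (1/3)·(27/4) + (1/3)·(6) = 25/4.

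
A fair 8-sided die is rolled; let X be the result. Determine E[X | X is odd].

Given X is odd, X is equally likely to be any of {1, 3, 5, 7}.
E[X | X is odd] = (1 + 3 + 5 + 7) / 4 = 4.

4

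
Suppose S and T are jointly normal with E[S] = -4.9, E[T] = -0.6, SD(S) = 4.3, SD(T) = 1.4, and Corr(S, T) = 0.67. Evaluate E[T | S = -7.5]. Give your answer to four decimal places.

-1.1672

The regression of T on S has slope ρ·σ_T/σ_S and passes through (μ_S, μ_T).
E[T | S=-7.5] = -0.6 + (0.67)·(1.4/4.3)·(-7.5 − (-4.9)) = -0.6 + (0.21814)·(-2.6) = -1.1672.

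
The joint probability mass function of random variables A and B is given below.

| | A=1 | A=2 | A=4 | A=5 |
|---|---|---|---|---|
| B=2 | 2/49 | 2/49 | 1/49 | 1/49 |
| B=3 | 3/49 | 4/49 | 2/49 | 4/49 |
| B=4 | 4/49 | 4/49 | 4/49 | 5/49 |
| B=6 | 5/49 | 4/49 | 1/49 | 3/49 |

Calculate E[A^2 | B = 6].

112/13

P(B = 6) = 13/49.
Σ A^2·P over the event = 1·(5/49) + 4·(4/49) + 16·(1/49) + 25·(3/49) = 16/7.
E[A^2 | B = 6] = (16/7) / (13/49) = 112/13.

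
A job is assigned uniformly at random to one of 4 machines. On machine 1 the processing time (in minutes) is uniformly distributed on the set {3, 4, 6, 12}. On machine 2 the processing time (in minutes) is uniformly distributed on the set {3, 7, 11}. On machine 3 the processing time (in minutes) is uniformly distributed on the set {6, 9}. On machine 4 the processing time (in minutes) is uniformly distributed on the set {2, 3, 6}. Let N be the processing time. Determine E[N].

293/48

E[N | machine 1] = (3+4+6+12)/4 = 25/4.
E[N | machine 2] = (3+7+11)/3 = 7.
E[N | machine 3] = (6+9)/2 = 15/2.
E[N | machine 4] = (2+3+6)/3 = 11/3.
E[N] = (1/4)·(25/4) + (1/4)·(7) + (1/4)·(15/2) + (1/4)·(11/3) = 293/48.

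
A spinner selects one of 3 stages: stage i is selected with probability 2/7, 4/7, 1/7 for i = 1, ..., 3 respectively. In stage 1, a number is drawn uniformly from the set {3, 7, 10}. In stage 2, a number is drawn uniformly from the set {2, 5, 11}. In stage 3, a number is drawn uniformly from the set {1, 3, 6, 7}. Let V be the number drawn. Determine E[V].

499/84

E[V | stage 1] = (3+7+10)/3 = 20/3.
E[V | stage 2] = (2+5+11)/3 = 6.
E[V | stage 3] = (1+3+6+7)/4 = 17/4.
By the law of total expectation,
E[V] = (2/7)·(20/3) + (4/7)·(6) + (1/7)·(17/4) = 499/84.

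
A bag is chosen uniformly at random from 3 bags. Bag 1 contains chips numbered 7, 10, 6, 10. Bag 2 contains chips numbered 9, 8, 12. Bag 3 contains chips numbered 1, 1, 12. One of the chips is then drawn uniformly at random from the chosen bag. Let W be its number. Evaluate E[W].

271/36

E[W | bag 1] = (7+10+6+10)/4 = 33/4.
E[W | bag 2] = (9+8+12)/3 = 29/3.
E[W | bag 3] = (1+1+12)/3 = 14/3.
E[W] = (1/3)·(33/4) + (1/3)·(29/3) + (1/3)·(14/3) = 271/36.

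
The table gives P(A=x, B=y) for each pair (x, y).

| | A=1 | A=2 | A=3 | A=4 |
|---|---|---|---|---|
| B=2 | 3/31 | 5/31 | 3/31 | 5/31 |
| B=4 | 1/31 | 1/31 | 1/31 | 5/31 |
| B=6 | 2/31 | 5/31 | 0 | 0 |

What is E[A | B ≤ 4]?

17/6

P(B ≤ 4) = 24/31.
Σ A·P over the event = 1·(3/31) + 1·(1/31) + 2·(5/31) + 2·(1/31) + 3·(3/31) + 3·(1/31) + 4·(5/31) + 4·(5/31) = 68/31.
E[A | B ≤ 4] = (68/31) / (24/31) = 17/6.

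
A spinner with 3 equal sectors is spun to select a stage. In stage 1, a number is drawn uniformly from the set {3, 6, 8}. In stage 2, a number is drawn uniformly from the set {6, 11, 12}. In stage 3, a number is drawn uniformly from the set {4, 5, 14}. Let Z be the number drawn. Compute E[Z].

E[Z | stage 1] = (3+6+8)/3 = 17/3.
E[Z | stage 2] = (6+11+12)/3 = 29/3.
E[Z | stage 3] = (4+5+14)/3 = 23/3.
By the law of total expectation,
E[Z] = (1/3)·(17/3) + (1/3)·(29/3) + (1/3)·(23/3) = 23/3.

23/3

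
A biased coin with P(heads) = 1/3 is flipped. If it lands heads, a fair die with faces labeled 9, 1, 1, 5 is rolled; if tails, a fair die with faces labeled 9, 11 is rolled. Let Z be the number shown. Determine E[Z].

E[Z | heads] = (9+1+1+5)/4 = 4.
E[Z | tails] = (9+11)/2 = 10.
By the law of total expectation,
E[Z] = (1/3)·(4) + (2/3)·(10) = 8.

8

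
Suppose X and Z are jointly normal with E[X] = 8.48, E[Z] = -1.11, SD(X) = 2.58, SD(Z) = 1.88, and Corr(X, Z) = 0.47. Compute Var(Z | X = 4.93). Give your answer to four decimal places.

For a bivariate normal, Var(Z | X=x) = σ_Z²(1 − ρ²).
Var(Z | X=4.93) = (1.88)²·(1 − (0.47)²) = 3.5344·0.7791 = 2.7537.

2.7537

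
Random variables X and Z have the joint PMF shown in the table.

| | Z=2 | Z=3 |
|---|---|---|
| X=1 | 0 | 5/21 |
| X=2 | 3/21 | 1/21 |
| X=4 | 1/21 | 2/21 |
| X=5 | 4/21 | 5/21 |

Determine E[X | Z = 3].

40/13

P(Z = 3) = 13/21.
Σ X·P over the event = 1·(5/21) + 2·(1/21) + 4·(2/21) + 5·(5/21) = 40/21.
E[X | Z = 3] = (40/21) / (13/21) = 40/13.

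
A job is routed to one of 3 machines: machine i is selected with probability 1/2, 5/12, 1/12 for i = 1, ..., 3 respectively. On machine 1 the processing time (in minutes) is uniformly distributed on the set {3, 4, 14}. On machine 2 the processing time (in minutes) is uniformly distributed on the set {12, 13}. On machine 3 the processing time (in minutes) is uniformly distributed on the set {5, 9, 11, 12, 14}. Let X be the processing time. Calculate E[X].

1147/120

E[X | machine 1] = (3+4+14)/3 = 7.
E[X | machine 2] = (12+13)/2 = 25/2.
E[X | machine 3] = (5+9+11+12+14)/5 = 51/5.
E[X] = (1/2)·(7) + (5/12)·(25/2) + (1/12)·(51/5) = 1147/120.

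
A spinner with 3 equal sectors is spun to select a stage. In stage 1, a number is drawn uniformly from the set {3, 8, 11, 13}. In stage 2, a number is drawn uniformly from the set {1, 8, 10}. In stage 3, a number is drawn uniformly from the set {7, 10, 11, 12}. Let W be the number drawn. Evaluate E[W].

301/36

E[W | stage 1] = (3+8+11+13)/4 = 35/4.
E[W | stage 2] = (1+8+10)/3 = 19/3.
E[W | stage 3] = (7+10+11+12)/4 = 10.
E[W] = (1/3)·(35/4) + (1/3)·(19/3) + (1/3)·(10) = 301/36.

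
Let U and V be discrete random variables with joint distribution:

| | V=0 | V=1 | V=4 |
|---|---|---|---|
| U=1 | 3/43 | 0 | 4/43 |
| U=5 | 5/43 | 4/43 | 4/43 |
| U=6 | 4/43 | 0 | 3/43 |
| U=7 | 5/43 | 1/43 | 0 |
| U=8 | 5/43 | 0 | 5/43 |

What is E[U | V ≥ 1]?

109/21

P(V ≥ 1) = 21/43.
Σ U·P over the event = 1·(4/43) + 5·(4/43) + 5·(4/43) + 6·(3/43) + 7·(1/43) + 8·(5/43) = 109/43.
E[U | V ≥ 1] = (109/43) / (21/43) = 109/21.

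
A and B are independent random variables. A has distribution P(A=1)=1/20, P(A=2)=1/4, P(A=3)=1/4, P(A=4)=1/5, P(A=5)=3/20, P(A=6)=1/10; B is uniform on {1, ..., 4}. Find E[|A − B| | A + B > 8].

P(A + B > 8) = 7/80.
Summing |A−B|·P(x,y) over outcomes with A + B > 8 gives 13/80.
E[|A − B| | A + B > 8] = (13/80) / (7/80) = 13/7.

13/7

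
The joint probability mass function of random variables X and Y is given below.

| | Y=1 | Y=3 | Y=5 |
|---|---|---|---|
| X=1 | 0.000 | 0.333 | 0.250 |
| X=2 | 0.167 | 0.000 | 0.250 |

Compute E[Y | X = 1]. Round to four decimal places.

P(X = 1) = 0.583.
Summing Y·P(X=x,Y=y) over the conditioning event gives 2.249.
E[Y | X = 1] = (2.249) / (0.583) = 3.8576.

3.8576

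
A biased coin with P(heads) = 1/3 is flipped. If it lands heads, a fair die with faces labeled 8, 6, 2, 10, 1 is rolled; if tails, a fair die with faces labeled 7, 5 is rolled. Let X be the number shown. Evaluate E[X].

29/5

E[X | heads] = (8+6+2+10+1)/5 = 27/5.
E[X | tails] = (7+5)/2 = 6.
E[X] = (1/3)·(27/5) + (2/3)·(6) = 29/5.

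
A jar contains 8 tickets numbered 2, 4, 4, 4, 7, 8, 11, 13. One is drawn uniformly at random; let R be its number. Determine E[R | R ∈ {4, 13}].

P(R ∈ {4, 13}) = 1/2.
Σ over the event: 4·3/8 + 13·1/8 = 25/8.
E[R | R ∈ {4, 13}] = (25/8) / (1/2) = 25/4.

25/4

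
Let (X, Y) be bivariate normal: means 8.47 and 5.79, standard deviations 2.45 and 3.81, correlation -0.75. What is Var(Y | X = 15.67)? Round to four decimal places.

For a bivariate normal, Var(Y | X=x) = σ_Y²(1 − ρ²).
Var(Y | X=15.67) = (3.81)²·(1 − (-0.75)²) = 14.5161·0.4375 = 6.3508.

6.3508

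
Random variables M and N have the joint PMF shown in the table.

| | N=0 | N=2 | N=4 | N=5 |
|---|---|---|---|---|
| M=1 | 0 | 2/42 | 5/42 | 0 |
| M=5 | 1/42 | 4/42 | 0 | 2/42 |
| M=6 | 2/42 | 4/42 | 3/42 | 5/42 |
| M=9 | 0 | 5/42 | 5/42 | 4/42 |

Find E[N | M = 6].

45/14

P(M = 6) = 1/3.
Σ N·P over the event = 0·(2/42) + 2·(4/42) + 4·(3/42) + 5·(5/42) = 15/14.
E[N | M = 6] = (15/14) / (1/3) = 45/14.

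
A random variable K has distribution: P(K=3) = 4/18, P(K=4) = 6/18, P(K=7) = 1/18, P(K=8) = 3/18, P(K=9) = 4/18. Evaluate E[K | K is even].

P(K is even) = 1/2.
Σ over the event: 4·1/3 + 8·1/6 = 8/3.
E[K | K is even] = (8/3) / (1/2) = 16/3.

16/3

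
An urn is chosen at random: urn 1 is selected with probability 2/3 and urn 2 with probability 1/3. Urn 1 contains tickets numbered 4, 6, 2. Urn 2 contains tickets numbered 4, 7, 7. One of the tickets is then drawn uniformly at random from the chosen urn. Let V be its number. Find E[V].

E[V | urn 1] = (4+6+2)/3 = 4.
E[V | urn 2] = (4+7+7)/3 = 6.
E[V] = (2/3)·(4) + (1/3)·(6) = 14/3.

14/3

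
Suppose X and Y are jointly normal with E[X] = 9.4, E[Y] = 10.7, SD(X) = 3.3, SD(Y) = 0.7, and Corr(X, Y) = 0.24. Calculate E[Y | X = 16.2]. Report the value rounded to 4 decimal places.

11.0462

E[Y | X=x] = μ_Y + ρ(σ_Y/σ_X)(x − μ_X) for jointly normal variables.
E[Y | X=16.2] = 10.7 + (0.24)·(0.7/3.3)·(16.2 − (9.4)) = 10.7 + (0.050909)·(6.8) = 11.0462.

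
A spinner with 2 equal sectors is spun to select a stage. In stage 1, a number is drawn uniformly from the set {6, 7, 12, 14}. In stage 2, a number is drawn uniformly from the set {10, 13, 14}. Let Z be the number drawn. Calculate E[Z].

265/24

E[Z | stage 1] = (6+7+12+14)/4 = 39/4.
E[Z | stage 2] = (10+13+14)/3 = 37/3.
E[Z] = (1/2)·(39/4) + (1/2)·(37/3) = 265/24.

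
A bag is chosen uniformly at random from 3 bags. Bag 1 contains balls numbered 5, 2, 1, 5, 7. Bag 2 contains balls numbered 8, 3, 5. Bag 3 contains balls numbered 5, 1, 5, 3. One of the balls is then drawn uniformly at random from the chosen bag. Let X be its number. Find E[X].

77/18

E[X | bag 1] = (5+2+1+5+7)/5 = 4.
E[X | bag 2] = (8+3+5)/3 = 16/3.
E[X | bag 3] = (5+1+5+3)/4 = 7/2.
E[X] = (1/3)·(4) + (1/3)·(16/3) + (1/3)·(7/2) = 77/18.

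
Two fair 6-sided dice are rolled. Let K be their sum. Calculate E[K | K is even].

7

P(K is even) = 1/2.
Σ over the event: 2·1/36 + 4·1/12 + 6·5/36 + 8·5/36 + 10·1/12 + 12·1/36 = 7/2.
E[K | K is even] = (7/2) / (1/2) = 7.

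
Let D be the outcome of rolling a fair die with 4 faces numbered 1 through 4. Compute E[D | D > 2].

7/2

Given D > 2, D is equally likely to be any of {3, 4}.
E[D | D > 2] = (3 + 4) / 2 = 7/2.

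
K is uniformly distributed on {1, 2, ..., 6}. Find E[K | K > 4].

11/2

Given K > 4, K is equally likely to be any of {5, 6}.
E[K | K > 4] = (5 + 6) / 2 = 11/2.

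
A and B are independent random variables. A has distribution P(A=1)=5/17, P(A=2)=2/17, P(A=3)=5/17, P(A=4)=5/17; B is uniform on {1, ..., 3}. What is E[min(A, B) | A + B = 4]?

P(A + B = 4) = 4/17.
Summing min(A,B)·P(x,y) over outcomes with A + B = 4 gives 14/51.
E[min(A, B) | A + B = 4] = (14/51) / (4/17) = 7/6.

7/6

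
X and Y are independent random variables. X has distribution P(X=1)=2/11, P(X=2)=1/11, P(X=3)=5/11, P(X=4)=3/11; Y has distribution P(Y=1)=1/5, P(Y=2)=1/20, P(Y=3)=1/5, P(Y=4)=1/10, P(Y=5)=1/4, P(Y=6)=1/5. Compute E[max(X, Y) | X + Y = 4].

P(X + Y = 4) = 29/220.
Summing max(X,Y)·P(x,y) over outcomes with X + Y = 4 gives 43/110.
E[max(X, Y) | X + Y = 4] = (43/110) / (29/220) = 86/29.

86/29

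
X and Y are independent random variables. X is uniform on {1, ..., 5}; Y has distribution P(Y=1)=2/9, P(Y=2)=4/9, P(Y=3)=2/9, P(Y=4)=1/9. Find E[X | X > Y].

P(X > Y) = 5/9.
Summing X·P(x,y) over outcomes with X > Y gives 11/5.
E[X | X > Y] = (11/5) / (5/9) = 99/25.

99/25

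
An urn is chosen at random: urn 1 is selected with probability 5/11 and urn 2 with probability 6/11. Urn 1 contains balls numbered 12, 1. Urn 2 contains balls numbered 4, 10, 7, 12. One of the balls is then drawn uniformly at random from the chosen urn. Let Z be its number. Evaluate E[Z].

82/11

E[Z | urn 1] = (12+1)/2 = 13/2.
E[Z | urn 2] = (4+10+7+12)/4 = 33/4.
E[Z] = (5/11)·(13/2) + (6/11)·(33/4) = 82/11.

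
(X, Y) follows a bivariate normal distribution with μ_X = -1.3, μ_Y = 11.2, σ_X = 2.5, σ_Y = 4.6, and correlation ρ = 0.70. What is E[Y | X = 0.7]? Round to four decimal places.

13.7760

For a bivariate normal, E[Y | X=x] = μ_Y + ρ·(σ_Y/σ_X)·(x − μ_X).
E[Y | X=0.7] = 11.2 + (0.70)·(4.6/2.5)·(0.7 − (-1.3)) = 11.2 + (1.288)·(2) = 13.7760.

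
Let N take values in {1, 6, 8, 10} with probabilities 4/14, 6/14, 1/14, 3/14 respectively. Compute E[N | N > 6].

19/2

P(N > 6) = 2/7.
Σ over the event: 8·1/14 + 10·3/14 = 19/7.
E[N | N > 6] = (19/7) / (2/7) = 19/2.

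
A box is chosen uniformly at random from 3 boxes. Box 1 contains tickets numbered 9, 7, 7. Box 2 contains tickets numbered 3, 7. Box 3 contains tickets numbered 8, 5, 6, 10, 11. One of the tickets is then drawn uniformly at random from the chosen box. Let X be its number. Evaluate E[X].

E[X | box 1] = (9+7+7)/3 = 23/3.
E[X | box 2] = (3+7)/2 = 5.
E[X | box 3] = (8+5+6+10+11)/5 = 8.
By the law of total expectation,
E[X] = (1/3)·(23/3) + (1/3)·(5) + (1/3)·(8) = 62/9.

62/9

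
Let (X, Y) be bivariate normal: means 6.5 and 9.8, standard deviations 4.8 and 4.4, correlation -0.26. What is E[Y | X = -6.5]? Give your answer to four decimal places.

12.8983

For a bivariate normal, E[Y | X=x] = μ_Y + ρ·(σ_Y/σ_X)·(x − μ_X).
E[Y | X=-6.5] = 9.8 + (-0.26)·(4.4/4.8)·(-6.5 − (6.5)) = 9.8 + (-0.23833)·(-13) = 12.8983.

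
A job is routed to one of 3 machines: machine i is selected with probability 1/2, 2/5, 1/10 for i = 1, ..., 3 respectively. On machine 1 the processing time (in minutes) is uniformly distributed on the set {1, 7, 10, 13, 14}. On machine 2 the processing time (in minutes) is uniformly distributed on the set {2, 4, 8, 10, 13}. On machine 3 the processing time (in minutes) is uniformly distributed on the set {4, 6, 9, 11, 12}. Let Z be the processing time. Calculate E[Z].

83/10

E[Z | machine 1] = (1+7+10+13+14)/5 = 9.
E[Z | machine 2] = (2+4+8+10+13)/5 = 37/5.
E[Z | machine 3] = (4+6+9+11+12)/5 = 42/5.
E[Z] = (1/2)·(9) + (2/5)·(37/5) + (1/10)·(42/5) = 83/10.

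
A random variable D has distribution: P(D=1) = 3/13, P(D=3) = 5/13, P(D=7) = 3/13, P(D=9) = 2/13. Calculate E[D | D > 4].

P(D > 4) = 5/13.
Σ over the event: 7·3/13 + 9·2/13 = 3.
E[D | D > 4] = (3) / (5/13) = 39/5.

39/5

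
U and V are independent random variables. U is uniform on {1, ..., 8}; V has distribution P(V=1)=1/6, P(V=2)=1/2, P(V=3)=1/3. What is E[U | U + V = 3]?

5/4

P(U + V = 3) = 1/12.
Summing U·P(x,y) over outcomes with U + V = 3 gives 5/48.
E[U | U + V = 3] = (5/48) / (1/12) = 5/4.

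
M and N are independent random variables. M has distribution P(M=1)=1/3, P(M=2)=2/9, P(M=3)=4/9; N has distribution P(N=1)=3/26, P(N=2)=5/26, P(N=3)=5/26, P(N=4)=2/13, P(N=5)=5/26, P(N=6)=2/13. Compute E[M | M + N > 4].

387/167

P(M + N > 4) = 167/234.
Summing M·P(x,y) over outcomes with M + N > 4 gives 43/26.
E[M | M + N > 4] = (43/26) / (167/234) = 387/167.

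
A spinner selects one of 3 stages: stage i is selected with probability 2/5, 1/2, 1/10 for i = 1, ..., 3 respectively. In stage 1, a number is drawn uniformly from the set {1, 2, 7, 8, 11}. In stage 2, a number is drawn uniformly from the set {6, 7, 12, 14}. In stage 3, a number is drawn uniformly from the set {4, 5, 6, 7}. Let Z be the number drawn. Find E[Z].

1549/200

E[Z | stage 1] = (1+2+7+8+11)/5 = 29/5.
E[Z | stage 2] = (6+7+12+14)/4 = 39/4.
E[Z | stage 3] = (4+5+6+7)/4 = 11/2.
E[Z] = (2/5)·(29/5) + (1/2)·(39/4) + (1/10)·(11/2) = 1549/200.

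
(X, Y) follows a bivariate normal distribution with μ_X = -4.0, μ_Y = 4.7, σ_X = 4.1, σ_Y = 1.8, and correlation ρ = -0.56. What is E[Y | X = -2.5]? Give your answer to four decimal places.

E[Y | X=x] = μ_Y + ρ(σ_Y/σ_X)(x − μ_X) for jointly normal variables.
E[Y | X=-2.5] = 4.7 + (-0.56)·(1.8/4.1)·(-2.5 − (-4.0)) = 4.7 + (-0.24585)·(1.5) = 4.3312.

4.3312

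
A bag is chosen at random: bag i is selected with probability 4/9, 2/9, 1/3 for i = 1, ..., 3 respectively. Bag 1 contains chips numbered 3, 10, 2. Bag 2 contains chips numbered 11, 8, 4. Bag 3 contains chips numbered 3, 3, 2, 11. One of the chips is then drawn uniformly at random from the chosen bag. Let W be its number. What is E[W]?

E[W | bag 1] = (3+10+2)/3 = 5.
E[W | bag 2] = (11+8+4)/3 = 23/3.
E[W | bag 3] = (3+3+2+11)/4 = 19/4.
E[W] = (4/9)·(5) + (2/9)·(23/3) + (1/3)·(19/4) = 595/108.

595/108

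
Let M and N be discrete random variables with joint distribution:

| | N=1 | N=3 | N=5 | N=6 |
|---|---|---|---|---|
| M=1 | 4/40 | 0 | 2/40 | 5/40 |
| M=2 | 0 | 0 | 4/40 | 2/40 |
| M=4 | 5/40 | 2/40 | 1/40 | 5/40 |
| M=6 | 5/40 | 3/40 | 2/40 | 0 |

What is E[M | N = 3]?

26/5

P(N = 3) = 1/8.
Σ M·P over the event = 4·(2/40) + 6·(3/40) = 13/20.
E[M | N = 3] = (13/20) / (1/8) = 26/5.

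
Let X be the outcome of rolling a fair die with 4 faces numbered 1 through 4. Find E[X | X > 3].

4

Given X > 3, X is equally likely to be any of {4}.
E[X | X > 3] = (4) / 1 = 4.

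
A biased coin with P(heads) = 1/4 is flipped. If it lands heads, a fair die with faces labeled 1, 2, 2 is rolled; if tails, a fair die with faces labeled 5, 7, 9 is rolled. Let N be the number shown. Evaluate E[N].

E[N | heads] = (1+2+2)/3 = 5/3.
E[N | tails] = (5+7+9)/3 = 7.
E[N] = (1/4)·(5/3) + (3/4)·(7) = 17/3.

17/3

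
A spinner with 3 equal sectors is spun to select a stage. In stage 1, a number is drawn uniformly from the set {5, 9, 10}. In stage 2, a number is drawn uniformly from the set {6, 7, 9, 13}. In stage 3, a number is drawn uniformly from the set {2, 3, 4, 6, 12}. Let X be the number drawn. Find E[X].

443/60

E[X | stage 1] = (5+9+10)/3 = 8.
E[X | stage 2] = (6+7+9+13)/4 = 35/4.
E[X | stage 3] = (2+3+4+6+12)/5 = 27/5.
By the law of total expectation,
E[X] = (1/3)·(8) + (1/3)·(35/4) + (1/3)·(27/5) = 443/60.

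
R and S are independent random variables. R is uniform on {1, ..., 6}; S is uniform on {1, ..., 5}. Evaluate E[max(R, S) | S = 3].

4

Outcomes with S = 3: (1,3), (2,3), (3,3), (4,3), (5,3), (6,3), each with probability 1/30.
E[max(R, S) | S = 3] = (3 + 3 + 3 + 4 + 5 + 6) / 6 = 4.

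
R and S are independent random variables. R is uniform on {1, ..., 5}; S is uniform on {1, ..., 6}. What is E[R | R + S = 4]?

Outcomes with R + S = 4: (1,3), (2,2), (3,1), each with probability 1/30.
E[R | R + S = 4] = (1 + 2 + 3) / 3 = 2.

2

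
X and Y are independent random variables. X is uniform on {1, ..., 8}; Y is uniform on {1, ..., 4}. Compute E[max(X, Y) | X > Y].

62/11

P(X > Y) = 11/16.
Summing max(X,Y)·P(x,y) over outcomes with X > Y gives 31/8.
E[max(X, Y) | X > Y] = (31/8) / (11/16) = 62/11.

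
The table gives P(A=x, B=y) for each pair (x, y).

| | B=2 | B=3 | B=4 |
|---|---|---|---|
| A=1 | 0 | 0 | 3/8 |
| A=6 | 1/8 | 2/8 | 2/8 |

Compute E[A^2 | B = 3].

P(B = 3) = 1/4.
Σ A^2·P over the event = 36·(2/8) = 9.
E[A^2 | B = 3] = (9) / (1/4) = 36.

36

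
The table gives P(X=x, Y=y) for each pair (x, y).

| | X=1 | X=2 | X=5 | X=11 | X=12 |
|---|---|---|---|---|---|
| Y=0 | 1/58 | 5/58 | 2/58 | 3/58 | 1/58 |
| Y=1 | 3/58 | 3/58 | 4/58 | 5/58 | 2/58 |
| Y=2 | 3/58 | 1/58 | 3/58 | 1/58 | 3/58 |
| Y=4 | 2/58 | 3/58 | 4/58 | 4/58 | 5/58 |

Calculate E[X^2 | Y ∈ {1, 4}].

P(Y ∈ {1, 4}) = 35/58.
Summing X^2·P(X=x,Y=y) over the conditioning event gives 1163/29.
E[X^2 | Y ∈ {1, 4}] = (1163/29) / (35/58) = 2326/35.

2326/35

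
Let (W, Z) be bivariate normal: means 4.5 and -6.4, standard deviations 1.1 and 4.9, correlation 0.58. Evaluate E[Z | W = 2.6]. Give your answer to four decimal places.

-11.3089

For a bivariate normal, E[Z | W=x] = μ_Z + ρ·(σ_Z/σ_W)·(x − μ_W).
E[Z | W=2.6] = -6.4 + (0.58)·(4.9/1.1)·(2.6 − (4.5)) = -6.4 + (2.58364)·(-1.9) = -11.3089.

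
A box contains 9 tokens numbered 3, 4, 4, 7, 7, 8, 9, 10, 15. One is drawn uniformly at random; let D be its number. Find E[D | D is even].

P(D is even) = 4/9.
Σ over the event: 4·2/9 + 8·1/9 + 10·1/9 = 26/9.
E[D | D is even] = (26/9) / (4/9) = 13/2.

13/2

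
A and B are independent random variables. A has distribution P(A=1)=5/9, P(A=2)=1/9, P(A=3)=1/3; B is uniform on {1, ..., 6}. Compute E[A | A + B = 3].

7/6

P(A + B = 3) = 1/9.
Summing A·P(x,y) over outcomes with A + B = 3 gives 7/54.
E[A | A + B = 3] = (7/54) / (1/9) = 7/6.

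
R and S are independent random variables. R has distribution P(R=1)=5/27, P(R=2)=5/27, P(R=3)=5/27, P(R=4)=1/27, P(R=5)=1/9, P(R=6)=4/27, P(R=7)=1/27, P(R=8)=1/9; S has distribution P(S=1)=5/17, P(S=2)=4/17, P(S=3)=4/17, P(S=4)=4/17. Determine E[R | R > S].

1427/270

P(R > S) = 10/17.
Summing R·P(x,y) over outcomes with R > S gives 1427/459.
E[R | R > S] = (1427/459) / (10/17) = 1427/270.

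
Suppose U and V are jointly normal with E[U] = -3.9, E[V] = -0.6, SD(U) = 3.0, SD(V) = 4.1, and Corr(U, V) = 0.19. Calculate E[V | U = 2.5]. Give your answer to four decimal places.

For a bivariate normal, E[V | U=x] = μ_V + ρ·(σ_V/σ_U)·(x − μ_U).
E[V | U=2.5] = -0.6 + (0.19)·(4.1/3.0)·(2.5 − (-3.9)) = -0.6 + (0.25967)·(6.4) = 1.0619.

1.0619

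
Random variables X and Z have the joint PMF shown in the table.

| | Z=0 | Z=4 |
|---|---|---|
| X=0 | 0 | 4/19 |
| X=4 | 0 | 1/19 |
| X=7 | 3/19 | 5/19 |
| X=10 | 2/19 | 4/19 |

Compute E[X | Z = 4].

P(Z = 4) = 14/19.
Σ X·P over the event = 0·(4/19) + 4·(1/19) + 7·(5/19) + 10·(4/19) = 79/19.
E[X | Z = 4] = (79/19) / (14/19) = 79/14.

79/14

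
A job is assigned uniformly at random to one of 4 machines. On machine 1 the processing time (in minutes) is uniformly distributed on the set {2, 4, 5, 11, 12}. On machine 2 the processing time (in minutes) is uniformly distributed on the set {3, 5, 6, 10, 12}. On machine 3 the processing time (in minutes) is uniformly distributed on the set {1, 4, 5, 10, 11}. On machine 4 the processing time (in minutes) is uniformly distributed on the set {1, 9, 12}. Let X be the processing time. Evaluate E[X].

E[X | machine 1] = (2+4+5+11+12)/5 = 34/5.
E[X | machine 2] = (3+5+6+10+12)/5 = 36/5.
E[X | machine 3] = (1+4+5+10+11)/5 = 31/5.
E[X | machine 4] = (1+9+12)/3 = 22/3.
By the law of total expectation,
E[X] = (1/4)·(34/5) + (1/4)·(36/5) + (1/4)·(31/5) + (1/4)·(22/3) = 413/60.

413/60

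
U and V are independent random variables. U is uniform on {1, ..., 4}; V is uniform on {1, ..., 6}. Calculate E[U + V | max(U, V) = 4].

44/7

Outcomes with max(U, V) = 4: (1,4), (2,4), (3,4), (4,1), (4,2), (4,3), (4,4), each with probability 1/24.
E[U + V | max(U, V) = 4] = (5 + 6 + 7 + 5 + 6 + 7 + 8) / 7 = 44/7.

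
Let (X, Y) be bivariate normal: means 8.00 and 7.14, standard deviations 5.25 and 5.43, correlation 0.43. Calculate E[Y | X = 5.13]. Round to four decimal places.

E[Y | X=x] = μ_Y + ρ(σ_Y/σ_X)(x − μ_X) for jointly normal variables.
E[Y | X=5.13] = 7.14 + (0.43)·(5.43/5.25)·(5.13 − (8.00)) = 7.14 + (0.44474)·(-2.87) = 5.8636.

5.8636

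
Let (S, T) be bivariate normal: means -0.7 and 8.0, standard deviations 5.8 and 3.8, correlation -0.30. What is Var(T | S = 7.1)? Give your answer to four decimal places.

13.1404

For a bivariate normal, Var(T | S=x) = σ_T²(1 − ρ²).
Var(T | S=7.1) = (3.8)²·(1 − (-0.30)²) = 14.44·0.91 = 13.1404.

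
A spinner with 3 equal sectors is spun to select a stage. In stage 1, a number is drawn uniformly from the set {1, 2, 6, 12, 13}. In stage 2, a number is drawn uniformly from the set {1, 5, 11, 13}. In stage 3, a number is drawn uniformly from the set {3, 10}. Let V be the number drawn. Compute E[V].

104/15

E[V | stage 1] = (1+2+6+12+13)/5 = 34/5.
E[V | stage 2] = (1+5+11+13)/4 = 15/2.
E[V | stage 3] = (3+10)/2 = 13/2.
By the law of total expectation,
E[V] = (1/3)·(34/5) + (1/3)·(15/2) + (1/3)·(13/2) = 104/15.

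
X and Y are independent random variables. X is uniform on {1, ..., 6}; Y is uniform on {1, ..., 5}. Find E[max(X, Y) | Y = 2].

11/3

P(Y = 2) = 1/5.
Summing max(X,Y)·P(x,y) over outcomes with Y = 2 gives 11/15.
E[max(X, Y) | Y = 2] = (11/15) / (1/5) = 11/3.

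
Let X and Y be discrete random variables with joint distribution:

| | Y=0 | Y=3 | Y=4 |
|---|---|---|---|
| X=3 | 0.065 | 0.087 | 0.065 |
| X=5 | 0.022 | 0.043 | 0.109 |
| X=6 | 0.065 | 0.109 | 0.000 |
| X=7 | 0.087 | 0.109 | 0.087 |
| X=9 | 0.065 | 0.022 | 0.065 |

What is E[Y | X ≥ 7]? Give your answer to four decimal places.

P(X ≥ 7) = 0.435.
Σ Y·P over the event = 0·(0.087) + 3·(0.109) + 4·(0.087) + 0·(0.065) + 3·(0.022) + 4·(0.065) = 1.001.
E[Y | X ≥ 7] = (1.001) / (0.435) = 2.3011.

2.3011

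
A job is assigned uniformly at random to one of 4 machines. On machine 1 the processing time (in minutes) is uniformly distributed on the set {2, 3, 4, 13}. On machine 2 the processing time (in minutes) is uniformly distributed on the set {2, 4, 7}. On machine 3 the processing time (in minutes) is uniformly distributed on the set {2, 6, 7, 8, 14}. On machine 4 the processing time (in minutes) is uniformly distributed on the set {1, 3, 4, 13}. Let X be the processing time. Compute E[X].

E[X | machine 1] = (2+3+4+13)/4 = 11/2.
E[X | machine 2] = (2+4+7)/3 = 13/3.
E[X | machine 3] = (2+6+7+8+14)/5 = 37/5.
E[X | machine 4] = (1+3+4+13)/4 = 21/4.
By the law of total expectation,
E[X] = (1/4)·(11/2) + (1/4)·(13/3) + (1/4)·(37/5) + (1/4)·(21/4) = 1349/240.

1349/240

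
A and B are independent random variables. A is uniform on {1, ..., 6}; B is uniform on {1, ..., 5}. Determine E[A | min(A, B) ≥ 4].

P(min(A, B) ≥ 4) = 1/5.
Summing A·P(x,y) over outcomes with min(A, B) ≥ 4 gives 1.
E[A | min(A, B) ≥ 4] = (1) / (1/5) = 5.

5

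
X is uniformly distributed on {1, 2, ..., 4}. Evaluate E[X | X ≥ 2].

3

Given X ≥ 2, X is equally likely to be any of {2, 3, 4}.
E[X | X ≥ 2] = (2 + 3 + 4) / 3 = 3.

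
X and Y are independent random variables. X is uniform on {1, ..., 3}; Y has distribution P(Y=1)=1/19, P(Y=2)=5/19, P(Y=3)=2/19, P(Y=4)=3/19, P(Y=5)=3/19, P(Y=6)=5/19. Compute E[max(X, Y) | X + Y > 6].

11/2

P(X + Y > 6) = 8/19.
Summing max(X,Y)·P(x,y) over outcomes with X + Y > 6 gives 44/19.
E[max(X, Y) | X + Y > 6] = (44/19) / (8/19) = 11/2.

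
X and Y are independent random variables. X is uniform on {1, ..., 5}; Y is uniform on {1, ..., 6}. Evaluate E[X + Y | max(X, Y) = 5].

Outcomes with max(X, Y) = 5: (1,5), (2,5), (3,5), (4,5), (5,1), (5,2), (5,3), (5,4), (5,5), each with probability 1/30.
E[X + Y | max(X, Y) = 5] = (6 + 7 + 8 + 9 + 6 + 7 + 8 + 9 + 10) / 9 = 70/9.

70/9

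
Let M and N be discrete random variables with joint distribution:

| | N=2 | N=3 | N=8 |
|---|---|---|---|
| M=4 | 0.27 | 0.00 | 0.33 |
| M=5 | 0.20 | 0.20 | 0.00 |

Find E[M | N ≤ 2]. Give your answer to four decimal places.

4.4255

P(N ≤ 2) = 0.47.
Summing M·P(M=x,N=y) over the conditioning event gives 2.08.
E[M | N ≤ 2] = (2.08) / (0.47) = 4.4255.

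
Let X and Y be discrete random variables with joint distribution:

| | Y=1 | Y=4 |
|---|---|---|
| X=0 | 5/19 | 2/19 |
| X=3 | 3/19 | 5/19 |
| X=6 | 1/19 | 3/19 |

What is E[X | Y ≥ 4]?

33/10

P(Y ≥ 4) = 10/19.
Σ X·P over the event = 0·(2/19) + 3·(5/19) + 6·(3/19) = 33/19.
E[X | Y ≥ 4] = (33/19) / (10/19) = 33/10.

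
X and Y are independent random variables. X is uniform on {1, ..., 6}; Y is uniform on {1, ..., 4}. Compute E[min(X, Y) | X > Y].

P(X > Y) = 7/12.
Summing min(X,Y)·P(x,y) over outcomes with X > Y gives 5/4.
E[min(X, Y) | X > Y] = (5/4) / (7/12) = 15/7.

15/7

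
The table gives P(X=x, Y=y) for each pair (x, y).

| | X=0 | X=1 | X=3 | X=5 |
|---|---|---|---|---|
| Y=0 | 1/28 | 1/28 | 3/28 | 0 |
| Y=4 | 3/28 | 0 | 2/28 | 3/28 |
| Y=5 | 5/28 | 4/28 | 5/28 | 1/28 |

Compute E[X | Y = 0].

P(Y = 0) = 5/28.
Summing X·P(X=x,Y=y) over the conditioning event gives 5/14.
E[X | Y = 0] = (5/14) / (5/28) = 2.

2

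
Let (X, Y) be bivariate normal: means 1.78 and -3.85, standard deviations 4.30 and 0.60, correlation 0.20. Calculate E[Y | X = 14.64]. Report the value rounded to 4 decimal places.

E[Y | X=x] = μ_Y + ρ(σ_Y/σ_X)(x − μ_X) for jointly normal variables.
E[Y | X=14.64] = -3.85 + (0.20)·(0.60/4.30)·(14.64 − (1.78)) = -3.85 + (0.027907)·(12.86) = -3.4911.

-3.4911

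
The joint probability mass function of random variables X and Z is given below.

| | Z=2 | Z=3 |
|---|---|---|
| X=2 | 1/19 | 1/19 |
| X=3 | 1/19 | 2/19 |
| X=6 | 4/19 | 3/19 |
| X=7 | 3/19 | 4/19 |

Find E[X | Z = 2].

50/9

P(Z = 2) = 9/19.
Σ X·P over the event = 2·(1/19) + 3·(1/19) + 6·(4/19) + 7·(3/19) = 50/19.
E[X | Z = 2] = (50/19) / (9/19) = 50/9.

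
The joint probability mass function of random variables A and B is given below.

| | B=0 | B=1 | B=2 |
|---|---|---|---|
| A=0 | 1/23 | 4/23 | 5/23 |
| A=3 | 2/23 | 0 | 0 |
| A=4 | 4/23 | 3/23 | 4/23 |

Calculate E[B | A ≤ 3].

P(A ≤ 3) = 12/23.
Σ B·P over the event = 0·(1/23) + 1·(4/23) + 2·(5/23) + 0·(2/23) = 14/23.
E[B | A ≤ 3] = (14/23) / (12/23) = 7/6.

7/6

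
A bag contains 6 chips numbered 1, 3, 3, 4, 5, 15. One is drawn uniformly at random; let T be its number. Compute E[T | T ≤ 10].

P(T ≤ 10) = 5/6.
Σ over the event: 1·1/6 + 3·1/3 + 4·1/6 + 5·1/6 = 8/3.
E[T | T ≤ 10] = (8/3) / (5/6) = 16/5.

16/5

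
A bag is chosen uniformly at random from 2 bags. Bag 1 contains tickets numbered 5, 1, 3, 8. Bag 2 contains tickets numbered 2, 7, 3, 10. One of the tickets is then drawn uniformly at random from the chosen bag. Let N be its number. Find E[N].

E[N | bag 1] = (5+1+3+8)/4 = 17/4.
E[N | bag 2] = (2+7+3+10)/4 = 11/2.
By the law of total expectation,
E[N] = (1/2)·(17/4) + (1/2)·(11/2) = 39/8.

39/8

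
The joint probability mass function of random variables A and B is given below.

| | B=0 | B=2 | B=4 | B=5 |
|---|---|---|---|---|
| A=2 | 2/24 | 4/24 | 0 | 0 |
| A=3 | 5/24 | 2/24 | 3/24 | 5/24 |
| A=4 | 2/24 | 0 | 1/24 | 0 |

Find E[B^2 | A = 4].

16/3

P(A = 4) = 1/8.
Summing B^2·P(A=x,B=y) over the conditioning event gives 2/3.
E[B^2 | A = 4] = (2/3) / (1/8) = 16/3.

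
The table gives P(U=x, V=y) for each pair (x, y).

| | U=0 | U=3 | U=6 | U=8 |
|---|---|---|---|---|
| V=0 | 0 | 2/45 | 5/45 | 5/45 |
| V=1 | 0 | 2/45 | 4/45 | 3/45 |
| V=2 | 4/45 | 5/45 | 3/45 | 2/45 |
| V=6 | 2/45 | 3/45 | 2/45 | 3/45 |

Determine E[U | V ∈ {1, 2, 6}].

P(V ∈ {1, 2, 6}) = 11/15.
Summing U·P(U=x,V=y) over the conditioning event gives 148/45.
E[U | V ∈ {1, 2, 6}] = (148/45) / (11/15) = 148/33.

148/33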